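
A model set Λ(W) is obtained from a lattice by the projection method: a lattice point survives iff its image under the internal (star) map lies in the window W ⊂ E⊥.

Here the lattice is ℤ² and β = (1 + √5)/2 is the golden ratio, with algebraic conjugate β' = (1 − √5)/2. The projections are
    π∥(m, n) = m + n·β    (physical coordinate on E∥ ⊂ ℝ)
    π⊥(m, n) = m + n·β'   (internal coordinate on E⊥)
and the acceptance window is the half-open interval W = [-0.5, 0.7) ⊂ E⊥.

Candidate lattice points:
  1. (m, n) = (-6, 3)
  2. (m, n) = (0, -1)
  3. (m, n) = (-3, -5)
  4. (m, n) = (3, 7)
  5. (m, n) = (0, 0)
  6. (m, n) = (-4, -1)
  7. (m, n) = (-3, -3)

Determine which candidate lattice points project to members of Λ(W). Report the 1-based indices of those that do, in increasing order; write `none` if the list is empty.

Numerically β ≈ 1.618034 and β' = −1/β ≈ -0.618034.
[1] lift (-6,3): star map gives -7.854102; window check -0.5 ≤ -7.854102 < 0.7 is false → out
[2] lift (0,-1): star map gives 0.618034; window check -0.5 ≤ 0.618034 < 0.7 is true → IN Λ
[3] lift (-3,-5): star map gives 0.090170; window check -0.5 ≤ 0.090170 < 0.7 is true → IN Λ
[4] lift (3,7): star map gives -1.326238; window check -0.5 ≤ -1.326238 < 0.7 is false → out
[5] lift (0,0): star map gives 0.000000; window check -0.5 ≤ 0.000000 < 0.7 is true → IN Λ
[6] lift (-4,-1): star map gives -3.381966; window check -0.5 ≤ -3.381966 < 0.7 is false → out
[7] lift (-3,-3): star map gives -1.145898; window check -0.5 ≤ -1.145898 < 0.7 is false → out

2, 3, 5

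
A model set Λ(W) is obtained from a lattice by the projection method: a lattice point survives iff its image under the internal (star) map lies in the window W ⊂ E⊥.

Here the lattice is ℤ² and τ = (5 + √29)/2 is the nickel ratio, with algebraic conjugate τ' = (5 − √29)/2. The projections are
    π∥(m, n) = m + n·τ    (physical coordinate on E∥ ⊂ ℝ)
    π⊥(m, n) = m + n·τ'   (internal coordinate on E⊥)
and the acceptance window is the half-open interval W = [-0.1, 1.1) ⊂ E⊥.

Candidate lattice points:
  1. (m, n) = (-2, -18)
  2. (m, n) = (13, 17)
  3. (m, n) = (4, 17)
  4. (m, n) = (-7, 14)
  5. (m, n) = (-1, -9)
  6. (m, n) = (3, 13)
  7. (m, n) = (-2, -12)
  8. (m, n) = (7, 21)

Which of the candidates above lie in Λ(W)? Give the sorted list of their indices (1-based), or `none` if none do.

3, 5, 6, 7

τ' = (5−√29)/2 ≈ -0.1926.
candidate 1: (m,n)=(-2,-18) → π∥ = -2-18·τ ≈ -95.4665, π⊥ = -2-18·τ' ≈ 1.4665 ∉ [-0.1, 1.1) ⇒ out
candidate 2: (m,n)=(13,17) → π∥ = 13+17·τ ≈ 101.2739, π⊥ = 13+17·τ' ≈ 9.7261 ∉ [-0.1, 1.1) ⇒ out
candidate 3: (m,n)=(4,17) → π∥ = 4+17·τ ≈ 92.2739, π⊥ = 4+17·τ' ≈ 0.7261 ∈ [-0.1, 1.1) ⇒ IN Λ
candidate 4: (m,n)=(-7,14) → π∥ = -7+14·τ ≈ 65.6962, π⊥ = -7+14·τ' ≈ -9.6962 ∉ [-0.1, 1.1) ⇒ out
candidate 5: (m,n)=(-1,-9) → π∥ = -1-9·τ ≈ -47.7332, π⊥ = -1-9·τ' ≈ 0.7332 ∈ [-0.1, 1.1) ⇒ IN Λ
candidate 6: (m,n)=(3,13) → π∥ = 3+13·τ ≈ 70.5036, π⊥ = 3+13·τ' ≈ 0.4964 ∈ [-0.1, 1.1) ⇒ IN Λ
candidate 7: (m,n)=(-2,-12) → π∥ = -2-12·τ ≈ -64.3110, π⊥ = -2-12·τ' ≈ 0.3110 ∈ [-0.1, 1.1) ⇒ IN Λ
candidate 8: (m,n)=(7,21) → π∥ = 7+21·τ ≈ 116.0442, π⊥ = 7+21·τ' ≈ 2.9558 ∉ [-0.1, 1.1) ⇒ out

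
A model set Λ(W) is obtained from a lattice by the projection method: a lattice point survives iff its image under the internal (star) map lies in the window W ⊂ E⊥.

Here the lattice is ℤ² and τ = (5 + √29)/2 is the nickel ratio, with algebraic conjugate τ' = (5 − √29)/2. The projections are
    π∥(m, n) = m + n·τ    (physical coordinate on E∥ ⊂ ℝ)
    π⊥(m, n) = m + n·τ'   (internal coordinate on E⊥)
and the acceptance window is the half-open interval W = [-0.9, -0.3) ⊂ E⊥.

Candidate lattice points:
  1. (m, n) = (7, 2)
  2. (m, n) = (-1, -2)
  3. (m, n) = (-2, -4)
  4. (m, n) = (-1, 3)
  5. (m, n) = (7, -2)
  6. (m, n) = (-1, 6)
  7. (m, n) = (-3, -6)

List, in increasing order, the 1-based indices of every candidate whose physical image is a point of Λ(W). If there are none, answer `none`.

2

τ' = (5−√29)/2 ≈ -0.1926.
candidate 1: (m,n)=(7,2) → π∥ = 7+2·τ ≈ 17.3852, π⊥ = 7+2·τ' ≈ 6.6148 ∉ [-0.9, -0.3) ⇒ out
candidate 2: (m,n)=(-1,-2) → π∥ = -1-2·τ ≈ -11.3852, π⊥ = -1-2·τ' ≈ -0.6148 ∈ [-0.9, -0.3) ⇒ IN Λ
candidate 3: (m,n)=(-2,-4) → π∥ = -2-4·τ ≈ -22.7703, π⊥ = -2-4·τ' ≈ -1.2297 ∉ [-0.9, -0.3) ⇒ out
candidate 4: (m,n)=(-1,3) → π∥ = -1+3·τ ≈ 14.5777, π⊥ = -1+3·τ' ≈ -1.5777 ∉ [-0.9, -0.3) ⇒ out
candidate 5: (m,n)=(7,-2) → π∥ = 7-2·τ ≈ -3.3852, π⊥ = 7-2·τ' ≈ 7.3852 ∉ [-0.9, -0.3) ⇒ out
candidate 6: (m,n)=(-1,6) → π∥ = -1+6·τ ≈ 30.1555, π⊥ = -1+6·τ' ≈ -2.1555 ∉ [-0.9, -0.3) ⇒ out
candidate 7: (m,n)=(-3,-6) → π∥ = -3-6·τ ≈ -34.1555, π⊥ = -3-6·τ' ≈ -1.8445 ∉ [-0.9, -0.3) ⇒ out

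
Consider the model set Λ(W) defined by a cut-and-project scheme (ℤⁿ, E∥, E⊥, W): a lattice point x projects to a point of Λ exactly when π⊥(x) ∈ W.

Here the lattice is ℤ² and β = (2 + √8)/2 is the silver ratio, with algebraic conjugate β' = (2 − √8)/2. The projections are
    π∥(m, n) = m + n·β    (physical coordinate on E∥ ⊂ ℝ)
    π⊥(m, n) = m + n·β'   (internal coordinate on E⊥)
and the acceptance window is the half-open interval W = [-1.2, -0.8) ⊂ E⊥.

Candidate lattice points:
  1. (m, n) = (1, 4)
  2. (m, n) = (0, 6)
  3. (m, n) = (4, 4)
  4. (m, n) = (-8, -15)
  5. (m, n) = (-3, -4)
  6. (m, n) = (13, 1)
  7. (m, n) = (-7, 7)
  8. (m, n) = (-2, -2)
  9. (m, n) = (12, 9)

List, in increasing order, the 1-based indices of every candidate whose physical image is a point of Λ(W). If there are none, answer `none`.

Numerically β ≈ 2.41421 and β' = −1/β ≈ -0.41421.
candidate 1: (m,n)=(1,4) → π∥ = 1+4·β ≈ 10.65685, π⊥ = 1+4·β' ≈ -0.65685 ∉ [-1.2, -0.8) ⇒ out
candidate 2: (m,n)=(0,6) → π∥ = 0+6·β ≈ 14.48528, π⊥ = 0+6·β' ≈ -2.48528 ∉ [-1.2, -0.8) ⇒ out
candidate 3: (m,n)=(4,4) → π∥ = 4+4·β ≈ 13.65685, π⊥ = 4+4·β' ≈ 2.34315 ∉ [-1.2, -0.8) ⇒ out
candidate 4: (m,n)=(-8,-15) → π∥ = -8-15·β ≈ -44.21320, π⊥ = -8-15·β' ≈ -1.78680 ∉ [-1.2, -0.8) ⇒ out
candidate 5: (m,n)=(-3,-4) → π∥ = -3-4·β ≈ -12.65685, π⊥ = -3-4·β' ≈ -1.34315 ∉ [-1.2, -0.8) ⇒ out
candidate 6: (m,n)=(13,1) → π∥ = 13+1·β ≈ 15.41421, π⊥ = 13+1·β' ≈ 12.58579 ∉ [-1.2, -0.8) ⇒ out
candidate 7: (m,n)=(-7,7) → π∥ = -7+7·β ≈ 9.89949, π⊥ = -7+7·β' ≈ -9.89949 ∉ [-1.2, -0.8) ⇒ out
candidate 8: (m,n)=(-2,-2) → π∥ = -2-2·β ≈ -6.82843, π⊥ = -2-2·β' ≈ -1.17157 ∈ [-1.2, -0.8) ⇒ IN Λ
candidate 9: (m,n)=(12,9) → π∥ = 12+9·β ≈ 33.72792, π⊥ = 12+9·β' ≈ 8.27208 ∉ [-1.2, -0.8) ⇒ out

8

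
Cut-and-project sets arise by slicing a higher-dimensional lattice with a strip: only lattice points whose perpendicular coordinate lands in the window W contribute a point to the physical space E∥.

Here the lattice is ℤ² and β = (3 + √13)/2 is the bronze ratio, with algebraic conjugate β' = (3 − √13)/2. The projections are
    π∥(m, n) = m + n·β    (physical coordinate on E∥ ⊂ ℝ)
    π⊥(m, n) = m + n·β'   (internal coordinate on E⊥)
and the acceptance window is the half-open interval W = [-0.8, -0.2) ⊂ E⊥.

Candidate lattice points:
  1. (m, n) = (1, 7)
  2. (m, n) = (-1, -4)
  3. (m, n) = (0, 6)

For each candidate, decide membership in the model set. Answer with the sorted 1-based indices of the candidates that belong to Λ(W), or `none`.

β' = (3−√13)/2 ≈ -0.3028.
#1 (1,7): internal coord 1 + (7)·β' = -1.1194; -1.1194 ∉ [-0.8, -0.2) → out
#2 (-1,-4): internal coord -1 + (-4)·β' = +0.2111; +0.2111 ∉ [-0.8, -0.2) → out
#3 (0,6): internal coord 0 + (6)·β' = -1.8167; -1.8167 ∉ [-0.8, -0.2) → out

none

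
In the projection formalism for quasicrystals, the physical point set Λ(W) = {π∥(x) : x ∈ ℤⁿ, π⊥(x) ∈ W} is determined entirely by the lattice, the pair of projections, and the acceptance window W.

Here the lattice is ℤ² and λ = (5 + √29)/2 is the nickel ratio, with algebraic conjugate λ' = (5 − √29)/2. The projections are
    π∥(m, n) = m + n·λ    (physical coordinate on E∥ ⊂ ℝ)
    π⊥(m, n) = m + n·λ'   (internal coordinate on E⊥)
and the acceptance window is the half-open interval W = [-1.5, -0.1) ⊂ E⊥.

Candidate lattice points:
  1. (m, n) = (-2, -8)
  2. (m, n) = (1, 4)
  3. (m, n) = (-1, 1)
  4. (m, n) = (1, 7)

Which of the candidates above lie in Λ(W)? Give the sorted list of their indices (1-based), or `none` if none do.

1, 3, 4

Numerically λ ≈ 5.19258 and λ' = −1/λ ≈ -0.19258.
[1] lift (-2,-8): star map gives -0.45934; window check -1.5 ≤ -0.45934 < -0.1 is true → IN Λ
[2] lift (1,4): star map gives 0.22967; window check -1.5 ≤ 0.22967 < -0.1 is false → out
[3] lift (-1,1): star map gives -1.19258; window check -1.5 ≤ -1.19258 < -0.1 is true → IN Λ
[4] lift (1,7): star map gives -0.34808; window check -1.5 ≤ -0.34808 < -0.1 is true → IN Λ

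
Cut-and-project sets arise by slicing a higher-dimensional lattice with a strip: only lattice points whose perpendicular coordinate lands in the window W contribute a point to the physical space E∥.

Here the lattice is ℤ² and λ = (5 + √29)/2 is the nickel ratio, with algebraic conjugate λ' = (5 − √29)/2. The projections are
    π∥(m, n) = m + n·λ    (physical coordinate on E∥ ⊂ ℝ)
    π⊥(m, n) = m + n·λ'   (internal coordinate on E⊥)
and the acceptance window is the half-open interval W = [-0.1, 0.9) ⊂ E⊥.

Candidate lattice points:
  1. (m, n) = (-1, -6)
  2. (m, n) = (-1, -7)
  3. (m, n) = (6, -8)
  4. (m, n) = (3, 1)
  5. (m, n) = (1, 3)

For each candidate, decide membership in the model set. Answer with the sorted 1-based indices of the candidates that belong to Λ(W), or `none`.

1, 2, 5

λ' = (5−√29)/2 ≈ -0.192582.
#1 (-1,-6): internal coord -1 + (-6)·λ' = +0.155494; +0.155494 ∈ [-0.1, 0.9) → IN Λ
#2 (-1,-7): internal coord -1 + (-7)·λ' = +0.348077; +0.348077 ∈ [-0.1, 0.9) → IN Λ
#3 (6,-8): internal coord 6 + (-8)·λ' = +7.540659; +7.540659 ∉ [-0.1, 0.9) → out
#4 (3,1): internal coord 3 + (1)·λ' = +2.807418; +2.807418 ∉ [-0.1, 0.9) → out
#5 (1,3): internal coord 1 + (3)·λ' = +0.422253; +0.422253 ∈ [-0.1, 0.9) → IN Λ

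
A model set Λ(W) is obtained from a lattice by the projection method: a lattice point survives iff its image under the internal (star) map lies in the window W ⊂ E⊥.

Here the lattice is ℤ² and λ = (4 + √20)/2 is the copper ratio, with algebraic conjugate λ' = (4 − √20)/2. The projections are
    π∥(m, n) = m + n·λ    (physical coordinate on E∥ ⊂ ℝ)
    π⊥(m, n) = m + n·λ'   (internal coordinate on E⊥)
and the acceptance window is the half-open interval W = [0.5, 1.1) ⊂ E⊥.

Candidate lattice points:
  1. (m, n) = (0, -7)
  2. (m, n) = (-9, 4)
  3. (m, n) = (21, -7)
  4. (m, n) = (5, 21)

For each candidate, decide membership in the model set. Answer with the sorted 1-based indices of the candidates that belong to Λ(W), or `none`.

none

Compute λ' = (4−√20)/2 = -0.236068, so π⊥(m,n) = m -0.236068·n.
#1 (0,-7): internal coord 0 + (-7)·λ' = +1.652476; +1.652476 ∉ [0.5, 1.1) → out
#2 (-9,4): internal coord -9 + (4)·λ' = -9.944272; -9.944272 ∉ [0.5, 1.1) → out
#3 (21,-7): internal coord 21 + (-7)·λ' = +22.652476; +22.652476 ∉ [0.5, 1.1) → out
#4 (5,21): internal coord 5 + (21)·λ' = +0.042572; +0.042572 ∉ [0.5, 1.1) → out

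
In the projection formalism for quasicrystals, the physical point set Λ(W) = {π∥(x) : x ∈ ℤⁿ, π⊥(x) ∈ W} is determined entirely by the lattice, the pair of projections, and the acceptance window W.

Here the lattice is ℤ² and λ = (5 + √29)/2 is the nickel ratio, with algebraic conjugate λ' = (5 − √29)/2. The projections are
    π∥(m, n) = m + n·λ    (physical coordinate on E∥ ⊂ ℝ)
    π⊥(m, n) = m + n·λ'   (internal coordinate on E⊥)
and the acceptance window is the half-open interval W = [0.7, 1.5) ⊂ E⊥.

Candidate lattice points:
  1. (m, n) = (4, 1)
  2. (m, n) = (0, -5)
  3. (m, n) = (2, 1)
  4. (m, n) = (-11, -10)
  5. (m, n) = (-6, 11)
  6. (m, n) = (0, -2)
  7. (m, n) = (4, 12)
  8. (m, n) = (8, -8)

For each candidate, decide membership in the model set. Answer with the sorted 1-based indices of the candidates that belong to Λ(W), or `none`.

Compute λ' = (5−√29)/2 = -0.192582, so π⊥(m,n) = m -0.192582·n.
candidate 1: (m,n)=(4,1) → π∥ = 4+1·λ ≈ 9.192582, π⊥ = 4+1·λ' ≈ 3.807418 ∉ [0.7, 1.5) ⇒ out
candidate 2: (m,n)=(0,-5) → π∥ = 0-5·λ ≈ -25.962912, π⊥ = 0-5·λ' ≈ 0.962912 ∈ [0.7, 1.5) ⇒ IN Λ
candidate 3: (m,n)=(2,1) → π∥ = 2+1·λ ≈ 7.192582, π⊥ = 2+1·λ' ≈ 1.807418 ∉ [0.7, 1.5) ⇒ out
candidate 4: (m,n)=(-11,-10) → π∥ = -11-10·λ ≈ -62.925824, π⊥ = -11-10·λ' ≈ -9.074176 ∉ [0.7, 1.5) ⇒ out
candidate 5: (m,n)=(-6,11) → π∥ = -6+11·λ ≈ 51.118406, π⊥ = -6+11·λ' ≈ -8.118406 ∉ [0.7, 1.5) ⇒ out
candidate 6: (m,n)=(0,-2) → π∥ = 0-2·λ ≈ -10.385165, π⊥ = 0-2·λ' ≈ 0.385165 ∉ [0.7, 1.5) ⇒ out
candidate 7: (m,n)=(4,12) → π∥ = 4+12·λ ≈ 66.310989, π⊥ = 4+12·λ' ≈ 1.689011 ∉ [0.7, 1.5) ⇒ out
candidate 8: (m,n)=(8,-8) → π∥ = 8-8·λ ≈ -33.540659, π⊥ = 8-8·λ' ≈ 9.540659 ∉ [0.7, 1.5) ⇒ out

2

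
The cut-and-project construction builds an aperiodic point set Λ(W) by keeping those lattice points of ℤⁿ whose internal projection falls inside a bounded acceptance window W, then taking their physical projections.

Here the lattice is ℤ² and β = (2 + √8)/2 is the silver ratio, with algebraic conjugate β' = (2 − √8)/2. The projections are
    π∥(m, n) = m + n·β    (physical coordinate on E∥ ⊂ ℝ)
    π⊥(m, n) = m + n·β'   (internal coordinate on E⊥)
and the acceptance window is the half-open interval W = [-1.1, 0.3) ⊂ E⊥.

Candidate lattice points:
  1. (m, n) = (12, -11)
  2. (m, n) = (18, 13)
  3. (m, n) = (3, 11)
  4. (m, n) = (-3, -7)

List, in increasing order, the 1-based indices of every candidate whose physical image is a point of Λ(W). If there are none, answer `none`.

Numerically β ≈ 2.41421 and β' = −1/β ≈ -0.41421.
[1] lift (12,-11): star map gives 16.55635; window check -1.1 ≤ 16.55635 < 0.3 is false → out
[2] lift (18,13): star map gives 12.61522; window check -1.1 ≤ 12.61522 < 0.3 is false → out
[3] lift (3,11): star map gives -1.55635; window check -1.1 ≤ -1.55635 < 0.3 is false → out
[4] lift (-3,-7): star map gives -0.10051; window check -1.1 ≤ -0.10051 < 0.3 is true → IN Λ

4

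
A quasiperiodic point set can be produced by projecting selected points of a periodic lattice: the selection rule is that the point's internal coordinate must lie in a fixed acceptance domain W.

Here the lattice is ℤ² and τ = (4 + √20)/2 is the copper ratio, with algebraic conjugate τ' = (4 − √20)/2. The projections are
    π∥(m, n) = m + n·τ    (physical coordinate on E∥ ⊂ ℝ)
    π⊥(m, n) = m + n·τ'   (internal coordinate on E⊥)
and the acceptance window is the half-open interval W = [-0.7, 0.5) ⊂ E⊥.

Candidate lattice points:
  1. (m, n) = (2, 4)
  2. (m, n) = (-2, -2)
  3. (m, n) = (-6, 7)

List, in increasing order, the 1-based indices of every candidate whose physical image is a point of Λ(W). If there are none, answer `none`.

none

Numerically τ ≈ 4.23607 and τ' = −1/τ ≈ -0.23607.
[1] lift (2,4): star map gives 1.05573; window check -0.7 ≤ 1.05573 < 0.5 is false → out
[2] lift (-2,-2): star map gives -1.52786; window check -0.7 ≤ -1.52786 < 0.5 is false → out
[3] lift (-6,7): star map gives -7.65248; window check -0.7 ≤ -7.65248 < 0.5 is false → out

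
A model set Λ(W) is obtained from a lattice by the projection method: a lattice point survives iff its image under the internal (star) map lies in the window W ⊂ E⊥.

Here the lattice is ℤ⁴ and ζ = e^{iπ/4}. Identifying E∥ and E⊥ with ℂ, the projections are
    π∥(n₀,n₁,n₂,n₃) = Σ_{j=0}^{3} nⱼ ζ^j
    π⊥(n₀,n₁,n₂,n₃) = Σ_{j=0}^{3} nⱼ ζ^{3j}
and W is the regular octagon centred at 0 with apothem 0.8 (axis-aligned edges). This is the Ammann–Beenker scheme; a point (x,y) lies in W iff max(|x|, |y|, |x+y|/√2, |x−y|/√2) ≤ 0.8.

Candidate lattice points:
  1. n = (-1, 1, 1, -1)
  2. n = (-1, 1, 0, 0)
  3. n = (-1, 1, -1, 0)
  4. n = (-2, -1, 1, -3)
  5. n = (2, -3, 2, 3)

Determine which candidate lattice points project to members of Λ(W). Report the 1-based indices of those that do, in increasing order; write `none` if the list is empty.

none

π⊥(n) = n₀ + n₁ζ³ + n₂ζ⁶ + n₃ζ⁹ where ζ = e^{iπ/4}.
#1 (-1, 1, 1, -1): internal (-2.41421, -1.00000); octagon support 2.41421 vs apothem 0.8 → ∉ W
#2 (-1, 1, 0, 0): internal (-1.70711, 0.70711); octagon support 1.70711 vs apothem 0.8 → ∉ W
#3 (-1, 1, -1, 0): internal (-1.70711, 1.70711); octagon support 2.41421 vs apothem 0.8 → ∉ W
#4 (-2, -1, 1, -3): internal (-3.41421, -3.82843); octagon support 5.12132 vs apothem 0.8 → ∉ W
#5 (2, -3, 2, 3): internal (6.24264, -2.00000); octagon support 6.24264 vs apothem 0.8 → ∉ W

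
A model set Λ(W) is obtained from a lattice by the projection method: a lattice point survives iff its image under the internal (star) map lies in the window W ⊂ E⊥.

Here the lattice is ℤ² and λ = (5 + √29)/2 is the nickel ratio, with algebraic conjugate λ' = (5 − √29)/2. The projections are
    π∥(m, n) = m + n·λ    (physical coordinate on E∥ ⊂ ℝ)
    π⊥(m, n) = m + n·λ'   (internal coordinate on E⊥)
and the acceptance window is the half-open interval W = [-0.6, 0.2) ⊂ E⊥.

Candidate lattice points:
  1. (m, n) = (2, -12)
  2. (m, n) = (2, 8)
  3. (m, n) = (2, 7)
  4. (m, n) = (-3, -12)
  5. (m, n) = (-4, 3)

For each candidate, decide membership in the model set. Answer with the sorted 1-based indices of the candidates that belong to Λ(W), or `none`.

Compute λ' = (5−√29)/2 = -0.19258, so π⊥(m,n) = m -0.19258·n.
[1] lift (2,-12): star map gives 4.31099; window check -0.6 ≤ 4.31099 < 0.2 is false → out
[2] lift (2,8): star map gives 0.45934; window check -0.6 ≤ 0.45934 < 0.2 is false → out
[3] lift (2,7): star map gives 0.65192; window check -0.6 ≤ 0.65192 < 0.2 is false → out
[4] lift (-3,-12): star map gives -0.68901; window check -0.6 ≤ -0.68901 < 0.2 is false → out
[5] lift (-4,3): star map gives -4.57775; window check -0.6 ≤ -4.57775 < 0.2 is false → out

none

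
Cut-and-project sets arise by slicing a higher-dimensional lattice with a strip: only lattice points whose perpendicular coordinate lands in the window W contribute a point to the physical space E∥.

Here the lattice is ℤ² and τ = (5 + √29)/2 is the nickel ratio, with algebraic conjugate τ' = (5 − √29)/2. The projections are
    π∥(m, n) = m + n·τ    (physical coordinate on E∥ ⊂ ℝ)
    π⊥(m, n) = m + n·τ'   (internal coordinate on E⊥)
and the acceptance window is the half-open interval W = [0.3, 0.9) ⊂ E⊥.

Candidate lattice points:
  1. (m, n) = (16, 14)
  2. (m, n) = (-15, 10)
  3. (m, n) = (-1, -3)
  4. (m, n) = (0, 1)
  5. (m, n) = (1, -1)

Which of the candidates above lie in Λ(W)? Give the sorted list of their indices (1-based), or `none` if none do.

none

τ' = (5−√29)/2 ≈ -0.19258.
#1 (16,14): internal coord 16 + (14)·τ' = +13.30385; +13.30385 ∉ [0.3, 0.9) → out
#2 (-15,10): internal coord -15 + (10)·τ' = -16.92582; -16.92582 ∉ [0.3, 0.9) → out
#3 (-1,-3): internal coord -1 + (-3)·τ' = -0.42225; -0.42225 ∉ [0.3, 0.9) → out
#4 (0,1): internal coord 0 + (1)·τ' = -0.19258; -0.19258 ∉ [0.3, 0.9) → out
#5 (1,-1): internal coord 1 + (-1)·τ' = +1.19258; +1.19258 ∉ [0.3, 0.9) → out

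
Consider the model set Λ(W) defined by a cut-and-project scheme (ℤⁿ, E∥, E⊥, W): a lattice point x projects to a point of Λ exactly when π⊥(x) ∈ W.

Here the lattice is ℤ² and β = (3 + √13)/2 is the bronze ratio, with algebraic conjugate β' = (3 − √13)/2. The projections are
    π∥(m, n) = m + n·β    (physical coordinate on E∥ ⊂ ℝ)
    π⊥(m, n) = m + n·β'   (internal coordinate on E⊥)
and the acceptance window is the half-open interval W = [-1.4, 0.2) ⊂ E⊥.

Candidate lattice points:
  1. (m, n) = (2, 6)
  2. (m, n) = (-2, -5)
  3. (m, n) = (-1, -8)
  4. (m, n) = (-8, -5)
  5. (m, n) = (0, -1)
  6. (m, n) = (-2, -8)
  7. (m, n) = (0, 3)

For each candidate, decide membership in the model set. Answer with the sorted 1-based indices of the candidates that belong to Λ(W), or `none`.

1, 2, 7

Numerically β ≈ 3.30278 and β' = −1/β ≈ -0.30278.
candidate 1: (m,n)=(2,6) → π∥ = 2+6·β ≈ 21.81665, π⊥ = 2+6·β' ≈ 0.18335 ∈ [-1.4, 0.2) ⇒ IN Λ
candidate 2: (m,n)=(-2,-5) → π∥ = -2-5·β ≈ -18.51388, π⊥ = -2-5·β' ≈ -0.48612 ∈ [-1.4, 0.2) ⇒ IN Λ
candidate 3: (m,n)=(-1,-8) → π∥ = -1-8·β ≈ -27.42221, π⊥ = -1-8·β' ≈ 1.42221 ∉ [-1.4, 0.2) ⇒ out
candidate 4: (m,n)=(-8,-5) → π∥ = -8-5·β ≈ -24.51388, π⊥ = -8-5·β' ≈ -6.48612 ∉ [-1.4, 0.2) ⇒ out
candidate 5: (m,n)=(0,-1) → π∥ = 0-1·β ≈ -3.30278, π⊥ = 0-1·β' ≈ 0.30278 ∉ [-1.4, 0.2) ⇒ out
candidate 6: (m,n)=(-2,-8) → π∥ = -2-8·β ≈ -28.42221, π⊥ = -2-8·β' ≈ 0.42221 ∉ [-1.4, 0.2) ⇒ out
candidate 7: (m,n)=(0,3) → π∥ = 0+3·β ≈ 9.90833, π⊥ = 0+3·β' ≈ -0.90833 ∈ [-1.4, 0.2) ⇒ IN Λ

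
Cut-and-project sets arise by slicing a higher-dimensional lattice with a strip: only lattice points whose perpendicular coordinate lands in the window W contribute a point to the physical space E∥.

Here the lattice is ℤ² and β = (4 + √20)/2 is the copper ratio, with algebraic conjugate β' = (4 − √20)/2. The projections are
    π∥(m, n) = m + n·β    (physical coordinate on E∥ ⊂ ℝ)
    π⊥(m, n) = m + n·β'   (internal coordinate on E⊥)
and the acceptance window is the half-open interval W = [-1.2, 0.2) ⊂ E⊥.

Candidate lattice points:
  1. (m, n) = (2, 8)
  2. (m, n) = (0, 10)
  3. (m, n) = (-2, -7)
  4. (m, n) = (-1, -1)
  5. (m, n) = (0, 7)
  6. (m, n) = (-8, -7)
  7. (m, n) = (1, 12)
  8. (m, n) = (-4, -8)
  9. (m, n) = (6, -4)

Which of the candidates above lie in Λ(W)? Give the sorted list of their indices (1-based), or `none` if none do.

1, 3, 4

Numerically β ≈ 4.23607 and β' = −1/β ≈ -0.23607.
#1 (2,8): internal coord 2 + (8)·β' = +0.11146; +0.11146 ∈ [-1.2, 0.2) → IN Λ
#2 (0,10): internal coord 0 + (10)·β' = -2.36068; -2.36068 ∉ [-1.2, 0.2) → out
#3 (-2,-7): internal coord -2 + (-7)·β' = -0.34752; -0.34752 ∈ [-1.2, 0.2) → IN Λ
#4 (-1,-1): internal coord -1 + (-1)·β' = -0.76393; -0.76393 ∈ [-1.2, 0.2) → IN Λ
#5 (0,7): internal coord 0 + (7)·β' = -1.65248; -1.65248 ∉ [-1.2, 0.2) → out
#6 (-8,-7): internal coord -8 + (-7)·β' = -6.34752; -6.34752 ∉ [-1.2, 0.2) → out
#7 (1,12): internal coord 1 + (12)·β' = -1.83282; -1.83282 ∉ [-1.2, 0.2) → out
#8 (-4,-8): internal coord -4 + (-8)·β' = -2.11146; -2.11146 ∉ [-1.2, 0.2) → out
#9 (6,-4): internal coord 6 + (-4)·β' = +6.94427; +6.94427 ∉ [-1.2, 0.2) → out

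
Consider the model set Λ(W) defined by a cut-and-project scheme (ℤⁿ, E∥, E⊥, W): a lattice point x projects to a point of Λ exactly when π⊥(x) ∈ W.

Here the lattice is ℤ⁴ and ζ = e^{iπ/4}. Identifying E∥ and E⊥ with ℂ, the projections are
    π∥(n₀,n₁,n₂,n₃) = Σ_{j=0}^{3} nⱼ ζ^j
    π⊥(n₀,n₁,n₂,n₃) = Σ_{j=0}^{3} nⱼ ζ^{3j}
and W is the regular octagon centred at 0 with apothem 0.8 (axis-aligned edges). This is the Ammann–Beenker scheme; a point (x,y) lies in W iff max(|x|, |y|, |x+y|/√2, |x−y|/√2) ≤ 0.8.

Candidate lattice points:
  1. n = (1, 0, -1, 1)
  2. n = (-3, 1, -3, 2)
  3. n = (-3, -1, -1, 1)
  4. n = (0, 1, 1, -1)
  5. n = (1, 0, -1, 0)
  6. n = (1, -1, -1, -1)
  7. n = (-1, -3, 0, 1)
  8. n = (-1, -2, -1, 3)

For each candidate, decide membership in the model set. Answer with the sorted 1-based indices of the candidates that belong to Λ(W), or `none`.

Internal map: ζ^{3j} for j=0..3 gives (1,0), (−√2/2,√2/2), (0,−1), (√2/2,√2/2).
candidate 1: n = (1, 0, -1, 1) → π⊥ ≈ (+1.70711, +1.70711); max(|x|,|y|,|x±y|/√2) = 2.41421 > 0.8 ⇒ ∉ W
candidate 2: n = (-3, 1, -3, 2) → π⊥ ≈ (-2.29289, +5.12132); max(|x|,|y|,|x±y|/√2) = 5.24264 > 0.8 ⇒ ∉ W
candidate 3: n = (-3, -1, -1, 1) → π⊥ ≈ (-1.58579, +1.00000); max(|x|,|y|,|x±y|/√2) = 1.82843 > 0.8 ⇒ ∉ W
candidate 4: n = (0, 1, 1, -1) → π⊥ ≈ (-1.41421, -1.00000); max(|x|,|y|,|x±y|/√2) = 1.70711 > 0.8 ⇒ ∉ W
candidate 5: n = (1, 0, -1, 0) → π⊥ ≈ (+1.00000, +1.00000); max(|x|,|y|,|x±y|/√2) = 1.41421 > 0.8 ⇒ ∉ W
candidate 6: n = (1, -1, -1, -1) → π⊥ ≈ (+1.00000, -0.41421); max(|x|,|y|,|x±y|/√2) = 1.00000 > 0.8 ⇒ ∉ W
candidate 7: n = (-1, -3, 0, 1) → π⊥ ≈ (+1.82843, -1.41421); max(|x|,|y|,|x±y|/√2) = 2.29289 > 0.8 ⇒ ∉ W
candidate 8: n = (-1, -2, -1, 3) → π⊥ ≈ (+2.53553, +1.70711); max(|x|,|y|,|x±y|/√2) = 3.00000 > 0.8 ⇒ ∉ W

none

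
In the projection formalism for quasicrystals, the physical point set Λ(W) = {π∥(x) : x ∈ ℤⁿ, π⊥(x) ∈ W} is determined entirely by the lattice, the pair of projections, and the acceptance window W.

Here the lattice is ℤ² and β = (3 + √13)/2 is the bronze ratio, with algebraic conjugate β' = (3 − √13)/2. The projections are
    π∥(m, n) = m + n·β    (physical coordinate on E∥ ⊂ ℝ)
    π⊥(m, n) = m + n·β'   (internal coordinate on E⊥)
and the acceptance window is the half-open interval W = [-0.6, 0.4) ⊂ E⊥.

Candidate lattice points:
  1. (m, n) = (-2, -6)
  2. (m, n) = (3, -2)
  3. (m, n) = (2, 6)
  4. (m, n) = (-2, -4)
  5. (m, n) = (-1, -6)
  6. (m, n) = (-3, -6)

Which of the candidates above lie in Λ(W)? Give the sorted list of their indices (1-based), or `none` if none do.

Compute β' = (3−√13)/2 = -0.3028, so π⊥(m,n) = m -0.3028·n.
candidate 1: (m,n)=(-2,-6) → π∥ = -2-6·β ≈ -21.8167, π⊥ = -2-6·β' ≈ -0.1833 ∈ [-0.6, 0.4) ⇒ IN Λ
candidate 2: (m,n)=(3,-2) → π∥ = 3-2·β ≈ -3.6056, π⊥ = 3-2·β' ≈ 3.6056 ∉ [-0.6, 0.4) ⇒ out
candidate 3: (m,n)=(2,6) → π∥ = 2+6·β ≈ 21.8167, π⊥ = 2+6·β' ≈ 0.1833 ∈ [-0.6, 0.4) ⇒ IN Λ
candidate 4: (m,n)=(-2,-4) → π∥ = -2-4·β ≈ -15.2111, π⊥ = -2-4·β' ≈ -0.7889 ∉ [-0.6, 0.4) ⇒ out
candidate 5: (m,n)=(-1,-6) → π∥ = -1-6·β ≈ -20.8167, π⊥ = -1-6·β' ≈ 0.8167 ∉ [-0.6, 0.4) ⇒ out
candidate 6: (m,n)=(-3,-6) → π∥ = -3-6·β ≈ -22.8167, π⊥ = -3-6·β' ≈ -1.1833 ∉ [-0.6, 0.4) ⇒ out

1, 3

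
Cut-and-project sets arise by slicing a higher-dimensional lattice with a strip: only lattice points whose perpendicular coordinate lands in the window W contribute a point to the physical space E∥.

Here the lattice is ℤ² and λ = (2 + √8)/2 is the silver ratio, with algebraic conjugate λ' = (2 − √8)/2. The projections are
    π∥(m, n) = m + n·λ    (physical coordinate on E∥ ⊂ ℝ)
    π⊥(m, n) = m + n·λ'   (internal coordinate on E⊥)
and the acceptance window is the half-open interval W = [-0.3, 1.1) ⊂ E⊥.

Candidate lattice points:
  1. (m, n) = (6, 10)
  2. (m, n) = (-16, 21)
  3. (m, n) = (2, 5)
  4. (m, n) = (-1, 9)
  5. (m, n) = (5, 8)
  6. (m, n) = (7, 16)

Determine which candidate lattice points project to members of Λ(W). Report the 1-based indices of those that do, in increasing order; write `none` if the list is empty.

3, 6

λ' = (2−√8)/2 ≈ -0.414214.
candidate 1: (m,n)=(6,10) → π∥ = 6+10·λ ≈ 30.142136, π⊥ = 6+10·λ' ≈ 1.857864 ∉ [-0.3, 1.1) ⇒ out
candidate 2: (m,n)=(-16,21) → π∥ = -16+21·λ ≈ 34.698485, π⊥ = -16+21·λ' ≈ -24.698485 ∉ [-0.3, 1.1) ⇒ out
candidate 3: (m,n)=(2,5) → π∥ = 2+5·λ ≈ 14.071068, π⊥ = 2+5·λ' ≈ -0.071068 ∈ [-0.3, 1.1) ⇒ IN Λ
candidate 4: (m,n)=(-1,9) → π∥ = -1+9·λ ≈ 20.727922, π⊥ = -1+9·λ' ≈ -4.727922 ∉ [-0.3, 1.1) ⇒ out
candidate 5: (m,n)=(5,8) → π∥ = 5+8·λ ≈ 24.313708, π⊥ = 5+8·λ' ≈ 1.686292 ∉ [-0.3, 1.1) ⇒ out
candidate 6: (m,n)=(7,16) → π∥ = 7+16·λ ≈ 45.627417, π⊥ = 7+16·λ' ≈ 0.372583 ∈ [-0.3, 1.1) ⇒ IN Λ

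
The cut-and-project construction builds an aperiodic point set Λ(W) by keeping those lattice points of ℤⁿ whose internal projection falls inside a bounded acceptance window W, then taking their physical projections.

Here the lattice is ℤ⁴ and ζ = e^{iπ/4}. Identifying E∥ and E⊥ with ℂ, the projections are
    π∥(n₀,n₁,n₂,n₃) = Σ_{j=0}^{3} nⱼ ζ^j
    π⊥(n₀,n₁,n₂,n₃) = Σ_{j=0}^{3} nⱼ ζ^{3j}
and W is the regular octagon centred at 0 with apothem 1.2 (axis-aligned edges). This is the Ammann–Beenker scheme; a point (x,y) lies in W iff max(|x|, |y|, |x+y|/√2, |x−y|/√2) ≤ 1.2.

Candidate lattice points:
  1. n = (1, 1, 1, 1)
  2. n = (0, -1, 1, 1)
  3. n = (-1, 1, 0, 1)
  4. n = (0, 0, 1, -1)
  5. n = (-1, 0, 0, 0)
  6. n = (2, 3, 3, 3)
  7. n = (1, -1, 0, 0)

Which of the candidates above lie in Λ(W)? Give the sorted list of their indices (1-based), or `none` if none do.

Internal map: ζ^{3j} for j=0..3 gives (1,0), (−√2/2,√2/2), (0,−1), (√2/2,√2/2).
#1 (1, 1, 1, 1): internal (1.000000, 0.414214); octagon support 1.000000 vs apothem 1.2 → ∈ W
#2 (0, -1, 1, 1): internal (1.414214, -1.000000); octagon support 1.707107 vs apothem 1.2 → ∉ W
#3 (-1, 1, 0, 1): internal (-1.000000, 1.414214); octagon support 1.707107 vs apothem 1.2 → ∉ W
#4 (0, 0, 1, -1): internal (-0.707107, -1.707107); octagon support 1.707107 vs apothem 1.2 → ∉ W
#5 (-1, 0, 0, 0): internal (-1.000000, 0.000000); octagon support 1.000000 vs apothem 1.2 → ∈ W
#6 (2, 3, 3, 3): internal (2.000000, 1.242641); octagon support 2.292893 vs apothem 1.2 → ∉ W
#7 (1, -1, 0, 0): internal (1.707107, -0.707107); octagon support 1.707107 vs apothem 1.2 → ∉ W

1, 5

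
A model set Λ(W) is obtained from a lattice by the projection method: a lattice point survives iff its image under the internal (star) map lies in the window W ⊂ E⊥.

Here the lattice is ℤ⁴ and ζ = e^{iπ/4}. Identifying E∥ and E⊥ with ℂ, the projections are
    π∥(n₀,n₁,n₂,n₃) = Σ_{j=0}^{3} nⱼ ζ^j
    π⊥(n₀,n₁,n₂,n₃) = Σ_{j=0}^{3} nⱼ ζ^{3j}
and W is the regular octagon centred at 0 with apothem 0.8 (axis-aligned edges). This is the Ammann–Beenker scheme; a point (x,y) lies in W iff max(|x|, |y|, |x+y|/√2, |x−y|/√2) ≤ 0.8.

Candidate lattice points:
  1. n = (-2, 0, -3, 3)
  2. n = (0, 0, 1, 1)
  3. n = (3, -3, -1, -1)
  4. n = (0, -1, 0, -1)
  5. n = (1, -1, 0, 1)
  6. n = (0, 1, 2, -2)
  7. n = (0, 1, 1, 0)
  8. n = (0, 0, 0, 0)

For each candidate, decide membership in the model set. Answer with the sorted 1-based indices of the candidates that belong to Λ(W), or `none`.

2, 7, 8

Internal map: ζ^{3j} for j=0..3 gives (1,0), (−√2/2,√2/2), (0,−1), (√2/2,√2/2).
candidate 1: n = (-2, 0, -3, 3) → π⊥ ≈ (+0.12132, +5.12132); max(|x|,|y|,|x±y|/√2) = 5.12132 > 0.8 ⇒ ∉ W
candidate 2: n = (0, 0, 1, 1) → π⊥ ≈ (+0.70711, -0.29289); max(|x|,|y|,|x±y|/√2) = 0.70711 ≤ 0.8 ⇒ ∈ W
candidate 3: n = (3, -3, -1, -1) → π⊥ ≈ (+4.41421, -1.82843); max(|x|,|y|,|x±y|/√2) = 4.41421 > 0.8 ⇒ ∉ W
candidate 4: n = (0, -1, 0, -1) → π⊥ ≈ (+0.00000, -1.41421); max(|x|,|y|,|x±y|/√2) = 1.41421 > 0.8 ⇒ ∉ W
candidate 5: n = (1, -1, 0, 1) → π⊥ ≈ (+2.41421, +0.00000); max(|x|,|y|,|x±y|/√2) = 2.41421 > 0.8 ⇒ ∉ W
candidate 6: n = (0, 1, 2, -2) → π⊥ ≈ (-2.12132, -2.70711); max(|x|,|y|,|x±y|/√2) = 3.41421 > 0.8 ⇒ ∉ W
candidate 7: n = (0, 1, 1, 0) → π⊥ ≈ (-0.70711, -0.29289); max(|x|,|y|,|x±y|/√2) = 0.70711 ≤ 0.8 ⇒ ∈ W
candidate 8: n = (0, 0, 0, 0) → π⊥ ≈ (+0.00000, +0.00000); max(|x|,|y|,|x±y|/√2) = 0.00000 ≤ 0.8 ⇒ ∈ W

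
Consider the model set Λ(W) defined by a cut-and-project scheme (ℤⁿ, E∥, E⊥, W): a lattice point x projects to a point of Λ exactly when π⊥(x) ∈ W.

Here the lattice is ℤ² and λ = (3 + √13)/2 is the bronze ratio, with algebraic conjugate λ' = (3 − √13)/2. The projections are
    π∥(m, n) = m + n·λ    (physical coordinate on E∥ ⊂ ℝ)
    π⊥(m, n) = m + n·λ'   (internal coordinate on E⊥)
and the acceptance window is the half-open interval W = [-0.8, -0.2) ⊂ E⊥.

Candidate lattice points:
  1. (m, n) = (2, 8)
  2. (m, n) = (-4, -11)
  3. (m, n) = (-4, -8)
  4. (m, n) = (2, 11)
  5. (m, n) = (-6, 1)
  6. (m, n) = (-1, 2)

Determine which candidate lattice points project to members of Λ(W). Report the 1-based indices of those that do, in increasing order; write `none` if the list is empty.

1, 2

λ' = (3−√13)/2 ≈ -0.30278.
candidate 1: (m,n)=(2,8) → π∥ = 2+8·λ ≈ 28.42221, π⊥ = 2+8·λ' ≈ -0.42221 ∈ [-0.8, -0.2) ⇒ IN Λ
candidate 2: (m,n)=(-4,-11) → π∥ = -4-11·λ ≈ -40.33053, π⊥ = -4-11·λ' ≈ -0.66947 ∈ [-0.8, -0.2) ⇒ IN Λ
candidate 3: (m,n)=(-4,-8) → π∥ = -4-8·λ ≈ -30.42221, π⊥ = -4-8·λ' ≈ -1.57779 ∉ [-0.8, -0.2) ⇒ out
candidate 4: (m,n)=(2,11) → π∥ = 2+11·λ ≈ 38.33053, π⊥ = 2+11·λ' ≈ -1.33053 ∉ [-0.8, -0.2) ⇒ out
candidate 5: (m,n)=(-6,1) → π∥ = -6+1·λ ≈ -2.69722, π⊥ = -6+1·λ' ≈ -6.30278 ∉ [-0.8, -0.2) ⇒ out
candidate 6: (m,n)=(-1,2) → π∥ = -1+2·λ ≈ 5.60555, π⊥ = -1+2·λ' ≈ -1.60555 ∉ [-0.8, -0.2) ⇒ out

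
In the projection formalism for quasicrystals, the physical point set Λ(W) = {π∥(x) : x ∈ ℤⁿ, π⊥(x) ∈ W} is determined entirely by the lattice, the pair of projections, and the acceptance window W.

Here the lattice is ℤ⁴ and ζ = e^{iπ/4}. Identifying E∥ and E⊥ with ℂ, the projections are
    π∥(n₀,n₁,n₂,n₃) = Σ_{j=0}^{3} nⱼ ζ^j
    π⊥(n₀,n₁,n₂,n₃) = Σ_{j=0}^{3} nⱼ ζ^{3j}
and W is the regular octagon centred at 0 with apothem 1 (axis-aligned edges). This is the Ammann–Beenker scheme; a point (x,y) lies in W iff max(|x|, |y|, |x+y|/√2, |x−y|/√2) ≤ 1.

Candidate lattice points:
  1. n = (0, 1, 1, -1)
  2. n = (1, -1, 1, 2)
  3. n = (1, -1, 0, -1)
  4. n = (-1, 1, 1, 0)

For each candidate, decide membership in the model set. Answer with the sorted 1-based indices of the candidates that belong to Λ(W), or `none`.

none

π⊥(n) = n₀ + n₁ζ³ + n₂ζ⁶ + n₃ζ⁹ where ζ = e^{iπ/4}.
#1 (0, 1, 1, -1): internal (-1.4142, -1.0000); octagon support 1.7071 vs apothem 1 → ∉ W
#2 (1, -1, 1, 2): internal (3.1213, -0.2929); octagon support 3.1213 vs apothem 1 → ∉ W
#3 (1, -1, 0, -1): internal (1.0000, -1.4142); octagon support 1.7071 vs apothem 1 → ∉ W
#4 (-1, 1, 1, 0): internal (-1.7071, -0.2929); octagon support 1.7071 vs apothem 1 → ∉ W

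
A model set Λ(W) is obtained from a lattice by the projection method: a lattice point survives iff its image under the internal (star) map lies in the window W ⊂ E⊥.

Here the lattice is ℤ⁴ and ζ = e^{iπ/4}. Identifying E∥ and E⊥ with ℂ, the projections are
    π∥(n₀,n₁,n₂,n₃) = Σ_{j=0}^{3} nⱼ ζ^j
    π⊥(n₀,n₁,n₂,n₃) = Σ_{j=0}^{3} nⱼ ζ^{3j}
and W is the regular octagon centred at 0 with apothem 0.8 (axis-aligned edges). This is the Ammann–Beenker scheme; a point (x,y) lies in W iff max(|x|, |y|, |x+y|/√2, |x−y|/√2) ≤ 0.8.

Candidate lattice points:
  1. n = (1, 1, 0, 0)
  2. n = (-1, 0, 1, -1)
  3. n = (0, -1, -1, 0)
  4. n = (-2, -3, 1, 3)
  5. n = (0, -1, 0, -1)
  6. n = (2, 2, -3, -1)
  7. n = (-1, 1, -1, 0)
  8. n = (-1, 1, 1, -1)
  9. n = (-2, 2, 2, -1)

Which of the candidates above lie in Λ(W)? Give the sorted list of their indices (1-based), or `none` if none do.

1, 3

Internal map: ζ^{3j} for j=0..3 gives (1,0), (−√2/2,√2/2), (0,−1), (√2/2,√2/2).
#1 (1, 1, 0, 0): internal (0.29289, 0.70711); octagon support 0.70711 vs apothem 0.8 → ∈ W
#2 (-1, 0, 1, -1): internal (-1.70711, -1.70711); octagon support 2.41421 vs apothem 0.8 → ∉ W
#3 (0, -1, -1, 0): internal (0.70711, 0.29289); octagon support 0.70711 vs apothem 0.8 → ∈ W
#4 (-2, -3, 1, 3): internal (2.24264, -1.00000); octagon support 2.29289 vs apothem 0.8 → ∉ W
#5 (0, -1, 0, -1): internal (0.00000, -1.41421); octagon support 1.41421 vs apothem 0.8 → ∉ W
#6 (2, 2, -3, -1): internal (-0.12132, 3.70711); octagon support 3.70711 vs apothem 0.8 → ∉ W
#7 (-1, 1, -1, 0): internal (-1.70711, 1.70711); octagon support 2.41421 vs apothem 0.8 → ∉ W
#8 (-1, 1, 1, -1): internal (-2.41421, -1.00000); octagon support 2.41421 vs apothem 0.8 → ∉ W
#9 (-2, 2, 2, -1): internal (-4.12132, -1.29289); octagon support 4.12132 vs apothem 0.8 → ∉ W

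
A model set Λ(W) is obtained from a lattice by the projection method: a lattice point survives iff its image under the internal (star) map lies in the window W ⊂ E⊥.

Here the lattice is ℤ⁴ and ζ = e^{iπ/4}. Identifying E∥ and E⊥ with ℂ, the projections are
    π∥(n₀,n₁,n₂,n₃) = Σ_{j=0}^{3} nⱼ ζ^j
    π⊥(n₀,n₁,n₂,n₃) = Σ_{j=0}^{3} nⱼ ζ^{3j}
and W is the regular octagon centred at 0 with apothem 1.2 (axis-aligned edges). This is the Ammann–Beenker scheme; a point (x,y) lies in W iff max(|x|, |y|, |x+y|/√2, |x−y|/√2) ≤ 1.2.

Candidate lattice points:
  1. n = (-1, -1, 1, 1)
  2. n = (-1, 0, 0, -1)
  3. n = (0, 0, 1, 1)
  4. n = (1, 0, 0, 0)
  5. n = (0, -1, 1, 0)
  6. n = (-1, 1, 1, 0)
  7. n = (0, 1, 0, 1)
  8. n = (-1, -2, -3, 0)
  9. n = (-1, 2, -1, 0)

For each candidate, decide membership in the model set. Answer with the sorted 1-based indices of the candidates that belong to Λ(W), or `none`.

1, 3, 4

π⊥(n) = n₀ + n₁ζ³ + n₂ζ⁶ + n₃ζ⁹ where ζ = e^{iπ/4}.
candidate 1: n = (-1, -1, 1, 1) → π⊥ ≈ (+0.41421, -1.00000); max(|x|,|y|,|x±y|/√2) = 1.00000 ≤ 1.2 ⇒ ∈ W
candidate 2: n = (-1, 0, 0, -1) → π⊥ ≈ (-1.70711, -0.70711); max(|x|,|y|,|x±y|/√2) = 1.70711 > 1.2 ⇒ ∉ W
candidate 3: n = (0, 0, 1, 1) → π⊥ ≈ (+0.70711, -0.29289); max(|x|,|y|,|x±y|/√2) = 0.70711 ≤ 1.2 ⇒ ∈ W
candidate 4: n = (1, 0, 0, 0) → π⊥ ≈ (+1.00000, +0.00000); max(|x|,|y|,|x±y|/√2) = 1.00000 ≤ 1.2 ⇒ ∈ W
candidate 5: n = (0, -1, 1, 0) → π⊥ ≈ (+0.70711, -1.70711); max(|x|,|y|,|x±y|/√2) = 1.70711 > 1.2 ⇒ ∉ W
candidate 6: n = (-1, 1, 1, 0) → π⊥ ≈ (-1.70711, -0.29289); max(|x|,|y|,|x±y|/√2) = 1.70711 > 1.2 ⇒ ∉ W
candidate 7: n = (0, 1, 0, 1) → π⊥ ≈ (+0.00000, +1.41421); max(|x|,|y|,|x±y|/√2) = 1.41421 > 1.2 ⇒ ∉ W
candidate 8: n = (-1, -2, -3, 0) → π⊥ ≈ (+0.41421, +1.58579); max(|x|,|y|,|x±y|/√2) = 1.58579 > 1.2 ⇒ ∉ W
candidate 9: n = (-1, 2, -1, 0) → π⊥ ≈ (-2.41421, +2.41421); max(|x|,|y|,|x±y|/√2) = 3.41421 > 1.2 ⇒ ∉ W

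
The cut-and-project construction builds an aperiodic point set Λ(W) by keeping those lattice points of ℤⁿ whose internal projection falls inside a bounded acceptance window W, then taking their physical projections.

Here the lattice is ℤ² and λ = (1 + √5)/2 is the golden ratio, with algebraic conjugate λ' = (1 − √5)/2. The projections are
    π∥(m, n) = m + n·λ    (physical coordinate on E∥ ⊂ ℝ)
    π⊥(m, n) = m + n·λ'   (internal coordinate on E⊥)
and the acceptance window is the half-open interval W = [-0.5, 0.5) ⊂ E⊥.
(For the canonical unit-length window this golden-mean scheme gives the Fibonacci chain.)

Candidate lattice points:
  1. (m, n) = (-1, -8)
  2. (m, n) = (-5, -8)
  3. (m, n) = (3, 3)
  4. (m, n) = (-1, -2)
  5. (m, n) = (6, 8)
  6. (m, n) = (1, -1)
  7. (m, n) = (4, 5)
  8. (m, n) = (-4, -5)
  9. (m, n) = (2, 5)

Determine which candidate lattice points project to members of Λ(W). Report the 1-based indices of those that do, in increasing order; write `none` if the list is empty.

λ' = (1−√5)/2 ≈ -0.6180.
[1] lift (-1,-8): star map gives 3.9443; window check -0.5 ≤ 3.9443 < 0.5 is false → out
[2] lift (-5,-8): star map gives -0.0557; window check -0.5 ≤ -0.0557 < 0.5 is true → IN Λ
[3] lift (3,3): star map gives 1.1459; window check -0.5 ≤ 1.1459 < 0.5 is false → out
[4] lift (-1,-2): star map gives 0.2361; window check -0.5 ≤ 0.2361 < 0.5 is true → IN Λ
[5] lift (6,8): star map gives 1.0557; window check -0.5 ≤ 1.0557 < 0.5 is false → out
[6] lift (1,-1): star map gives 1.6180; window check -0.5 ≤ 1.6180 < 0.5 is false → out
[7] lift (4,5): star map gives 0.9098; window check -0.5 ≤ 0.9098 < 0.5 is false → out
[8] lift (-4,-5): star map gives -0.9098; window check -0.5 ≤ -0.9098 < 0.5 is false → out
[9] lift (2,5): star map gives -1.0902; window check -0.5 ≤ -1.0902 < 0.5 is false → out

2, 4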